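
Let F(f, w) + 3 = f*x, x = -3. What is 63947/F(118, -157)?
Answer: -63947/357 ≈ -179.12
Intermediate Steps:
F(f, w) = -3 - 3*f (F(f, w) = -3 + f*(-3) = -3 - 3*f)
63947/F(118, -157) = 63947/(-3 - 3*118) = 63947/(-3 - 354) = 63947/(-357) = 63947*(-1/357) = -63947/357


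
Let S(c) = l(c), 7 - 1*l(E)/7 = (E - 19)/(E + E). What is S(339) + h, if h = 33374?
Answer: 11329277/339 ≈ 33420.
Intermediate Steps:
l(E) = 49 - 7*(-19 + E)/(2*E) (l(E) = 49 - 7*(E - 19)/(E + E) = 49 - 7*(-19 + E)/(2*E))
S(c) = 7*(19 + 13*c)/(2*c)
S(339) + h = (7/2)*(19 + 13*339)/339 + 33374 = (7/2)*(1/339)*(19 + 4407) + 33374 = (7/2)*(1/339)*4426 + 33374 = 15491/339 + 33374 = 11329277/339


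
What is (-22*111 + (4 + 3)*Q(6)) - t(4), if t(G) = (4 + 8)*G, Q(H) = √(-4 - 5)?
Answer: -2490 + 21*I ≈ -2490.0 + 21.0*I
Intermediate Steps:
Q(H) = 3*I (Q(H) = √(-9) = 3*I)
t(G) = 12*G
(-22*111 + (4 + 3)*Q(6)) - t(4) = (-22*111 + (4 + 3)*(3*I)) - 12*4 = (-2442 + 7*(3*I)) - 1*48 = (-2442 + 21*I) - 48 = -2490 + 21*I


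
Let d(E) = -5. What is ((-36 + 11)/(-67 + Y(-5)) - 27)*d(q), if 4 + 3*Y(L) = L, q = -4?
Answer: 1865/14 ≈ 133.21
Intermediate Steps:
Y(L) = -4/3 + L/3
((-36 + 11)/(-67 + Y(-5)) - 27)*d(q) = ((-36 + 11)/(-67 + (-4/3 + (1/3)*(-5))) - 27)*(-5) = (-25/(-67 + (-4/3 - 5/3)) - 27)*(-5) = (-25/(-67 - 3) - 27)*(-5) = (-25/(-70) - 27)*(-5) = (-25*(-1/70) - 27)*(-5) = (5/14 - 27)*(-5) = -373/14*(-5) = 1865/14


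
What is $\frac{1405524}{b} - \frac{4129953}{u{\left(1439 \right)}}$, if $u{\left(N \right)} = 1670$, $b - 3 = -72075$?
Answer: $- \frac{6250024952}{2507505} \approx -2492.5$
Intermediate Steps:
$b = -72072$ ($b = 3 - 72075 = -72072$)
$\frac{1405524}{b} - \frac{4129953}{u{\left(1439 \right)}} = \frac{1405524}{-72072} - \frac{4129953}{1670} = 1405524 \left(- \frac{1}{72072}\right) - \frac{4129953}{1670} = - \frac{117127}{6006} - \frac{4129953}{1670} = - \frac{6250024952}{2507505}$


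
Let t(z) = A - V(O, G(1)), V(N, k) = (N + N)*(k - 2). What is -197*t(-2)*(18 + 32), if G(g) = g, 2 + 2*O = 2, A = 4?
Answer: -39400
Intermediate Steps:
O = 0 (O = -1 + (1/2)*2 = -1 + 1 = 0)
V(N, k) = 2*N*(-2 + k) (V(N, k) = (2*N)*(-2 + k) = 2*N*(-2 + k))
t(z) = 4 (t(z) = 4 - 2*0*(-2 + 1) = 4 - 2*0*(-1) = 4 - 1*0 = 4 + 0 = 4)
-197*t(-2)*(18 + 32) = -788*(18 + 32) = -788*50 = -197*200 = -39400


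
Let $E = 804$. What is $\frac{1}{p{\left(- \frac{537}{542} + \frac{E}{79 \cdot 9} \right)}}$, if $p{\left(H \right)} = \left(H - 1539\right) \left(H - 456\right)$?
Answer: $\frac{16500430116}{11575128720373603} \approx 1.4255 \cdot 10^{-6}$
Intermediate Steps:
$p{\left(H \right)} = \left(-1539 + H\right) \left(-456 + H\right)$
$\frac{1}{p{\left(- \frac{537}{542} + \frac{E}{79 \cdot 9} \right)}} = \frac{1}{701784 + \left(- \frac{537}{542} + \frac{804}{79 \cdot 9}\right)^{2} - 1995 \left(- \frac{537}{542} + \frac{804}{79 \cdot 9}\right)} = \frac{1}{701784 + \left(\left(-537\right) \frac{1}{542} + \frac{804}{711}\right)^{2} - 1995 \left(\left(-537\right) \frac{1}{542} + \frac{804}{711}\right)} = \frac{1}{701784 + \left(- \frac{537}{542} + 804 \cdot \frac{1}{711}\right)^{2} - 1995 \left(- \frac{537}{542} + 804 \cdot \frac{1}{711}\right)} = \frac{1}{701784 + \left(- \frac{537}{542} + \frac{268}{237}\right)^{2} - 1995 \left(- \frac{537}{542} + \frac{268}{237}\right)} = \frac{1}{701784 + \left(\frac{17987}{128454}\right)^{2} - \frac{11961355}{42818}} = \frac{1}{701784 + \frac{323532169}{16500430116} - \frac{11961355}{42818}} = \frac{1}{\frac{11575128720373603}{16500430116}} = \frac{16500430116}{11575128720373603}$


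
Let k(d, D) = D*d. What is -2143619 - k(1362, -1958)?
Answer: 523177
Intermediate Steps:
-2143619 - k(1362, -1958) = -2143619 - (-1958)*1362 = -2143619 - 1*(-2666796) = -2143619 + 2666796 = 523177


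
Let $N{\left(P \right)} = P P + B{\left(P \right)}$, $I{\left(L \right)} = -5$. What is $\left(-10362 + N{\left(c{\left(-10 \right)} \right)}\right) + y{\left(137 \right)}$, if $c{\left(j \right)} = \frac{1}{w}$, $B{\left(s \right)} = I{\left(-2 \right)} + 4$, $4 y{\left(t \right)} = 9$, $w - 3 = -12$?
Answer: $- \frac{3356879}{324} \approx -10361.0$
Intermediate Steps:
$w = -9$ ($w = 3 - 12 = -9$)
$y{\left(t \right)} = \frac{9}{4}$ ($y{\left(t \right)} = \frac{1}{4} \cdot 9 = \frac{9}{4}$)
$B{\left(s \right)} = -1$ ($B{\left(s \right)} = -5 + 4 = -1$)
$c{\left(j \right)} = - \frac{1}{9}$ ($c{\left(j \right)} = \frac{1}{-9} = - \frac{1}{9}$)
$N{\left(P \right)} = -1 + P^{2}$ ($N{\left(P \right)} = P P - 1 = P^{2} - 1 = -1 + P^{2}$)
$\left(-10362 + N{\left(c{\left(-10 \right)} \right)}\right) + y{\left(137 \right)} = \left(-10362 - \left(1 - \left(- \frac{1}{9}\right)^{2}\right)\right) + \frac{9}{4} = \left(-10362 + \left(-1 + \frac{1}{81}\right)\right) + \frac{9}{4} = \left(-10362 - \frac{80}{81}\right) + \frac{9}{4} = - \frac{839402}{81} + \frac{9}{4} = - \frac{3356879}{324}$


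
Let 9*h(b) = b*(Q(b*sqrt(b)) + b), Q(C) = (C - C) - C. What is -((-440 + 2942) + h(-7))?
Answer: -22567/9 + 49*I*sqrt(7)/9 ≈ -2507.4 + 14.405*I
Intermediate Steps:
Q(C) = -C (Q(C) = 0 - C = -C)
h(b) = b*(b - b**(3/2))/9 (h(b) = (b*(-b*sqrt(b) + b))/9 = (b*(-b**(3/2) + b))/9 = (b*(b - b**(3/2)))/9 = b*(b - b**(3/2))/9)
-((-440 + 2942) + h(-7)) = -((-440 + 2942) + (-49*I*sqrt(7)/9 + (1/9)*(-7)**2)) = -(2502 + (-49*I*sqrt(7)/9 + (1/9)*49)) = -(2502 + (-49*I*sqrt(7)/9 + 49/9)) = -(2502 + (49/9 - 49*I*sqrt(7)/9)) = -(22567/9 - 49*I*sqrt(7)/9) = -22567/9 + 49*I*sqrt(7)/9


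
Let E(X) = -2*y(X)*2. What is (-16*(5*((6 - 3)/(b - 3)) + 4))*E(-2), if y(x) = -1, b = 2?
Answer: 704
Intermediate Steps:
E(X) = 4 (E(X) = -2*(-1)*2 = 2*2 = 4)
(-16*(5*((6 - 3)/(b - 3)) + 4))*E(-2) = -16*(5*((6 - 3)/(2 - 3)) + 4)*4 = -16*(5*(3/(-1)) + 4)*4 = -16*(5*(3*(-1)) + 4)*4 = -16*(5*(-3) + 4)*4 = -16*(-15 + 4)*4 = -16*(-11)*4 = 176*4 = 704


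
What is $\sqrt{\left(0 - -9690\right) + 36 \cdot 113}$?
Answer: $\sqrt{13758} \approx 117.29$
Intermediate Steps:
$\sqrt{\left(0 - -9690\right) + 36 \cdot 113} = \sqrt{\left(0 + 9690\right) + 4068} = \sqrt{9690 + 4068} = \sqrt{13758}$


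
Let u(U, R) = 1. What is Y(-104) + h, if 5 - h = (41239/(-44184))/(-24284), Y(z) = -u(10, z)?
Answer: 4291815785/1072964256 ≈ 4.0000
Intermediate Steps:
Y(z) = -1 (Y(z) = -1*1 = -1)
h = 5364780041/1072964256 (h = 5 - 41239/(-44184)/(-24284) = 5 - 41239*(-1/44184)*(-1)/24284 = 5 - (-41239)*(-1)/(44184*24284) = 5 - 1*41239/1072964256 = 5 - 41239/1072964256 = 5364780041/1072964256 ≈ 5.0000)
Y(-104) + h = -1 + 5364780041/1072964256 = 4291815785/1072964256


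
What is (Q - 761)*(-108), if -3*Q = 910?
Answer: 114948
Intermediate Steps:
Q = -910/3 (Q = -⅓*910 = -910/3 ≈ -303.33)
(Q - 761)*(-108) = (-910/3 - 761)*(-108) = -3193/3*(-108) = 114948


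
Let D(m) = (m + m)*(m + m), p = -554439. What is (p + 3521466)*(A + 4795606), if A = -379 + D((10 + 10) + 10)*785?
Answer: 22612386282129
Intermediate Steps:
D(m) = 4*m² (D(m) = (2*m)*(2*m) = 4*m²)
A = 2825621 (A = -379 + (4*((10 + 10) + 10)²)*785 = -379 + (4*(20 + 10)²)*785 = -379 + (4*30²)*785 = -379 + (4*900)*785 = -379 + 3600*785 = -379 + 2826000 = 2825621)
(p + 3521466)*(A + 4795606) = (-554439 + 3521466)*(2825621 + 4795606) = 2967027*7621227 = 22612386282129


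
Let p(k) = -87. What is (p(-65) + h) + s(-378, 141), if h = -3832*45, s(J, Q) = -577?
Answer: -173104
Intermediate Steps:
h = -172440
(p(-65) + h) + s(-378, 141) = (-87 - 172440) - 577 = -172527 - 577 = -173104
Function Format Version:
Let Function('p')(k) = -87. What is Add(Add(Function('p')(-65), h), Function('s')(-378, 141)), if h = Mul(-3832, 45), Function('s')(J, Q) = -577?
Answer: -173104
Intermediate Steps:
h = -172440
Add(Add(Function('p')(-65), h), Function('s')(-378, 141)) = Add(Add(-87, -172440), -577) = Add(-172527, -577) = -173104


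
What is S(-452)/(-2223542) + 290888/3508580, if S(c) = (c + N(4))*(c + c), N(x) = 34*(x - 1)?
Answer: -57914128338/975184373795 ≈ -0.059388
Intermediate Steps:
N(x) = -34 + 34*x (N(x) = 34*(-1 + x) = -34 + 34*x)
S(c) = 2*c*(102 + c) (S(c) = (c + (-34 + 34*4))*(c + c) = (c + (-34 + 136))*(2*c) = (c + 102)*(2*c) = (102 + c)*(2*c) = 2*c*(102 + c))
S(-452)/(-2223542) + 290888/3508580 = (2*(-452)*(102 - 452))/(-2223542) + 290888/3508580 = (2*(-452)*(-350))*(-1/2223542) + 290888*(1/3508580) = 316400*(-1/2223542) + 72722/877145 = -158200/1111771 + 72722/877145 = -57914128338/975184373795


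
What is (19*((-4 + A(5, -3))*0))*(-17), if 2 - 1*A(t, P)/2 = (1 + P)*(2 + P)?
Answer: 0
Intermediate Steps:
A(t, P) = 4 - 2*(1 + P)*(2 + P)
(19*((-4 + A(5, -3))*0))*(-17) = (19*((-4 - 2*(-3)*(3 - 3))*0))*(-17) = (19*((-4 - 2*(-3)*0)*0))*(-17) = (19*((-4 + 0)*0))*(-17) = (19*(-4*0))*(-17) = (19*0)*(-17) = 0*(-17) = 0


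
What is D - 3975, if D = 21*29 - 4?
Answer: -3370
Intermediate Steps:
D = 605 (D = 609 - 4 = 605)
D - 3975 = 605 - 3975 = -3370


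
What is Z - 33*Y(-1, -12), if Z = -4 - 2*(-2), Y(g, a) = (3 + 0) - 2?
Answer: -33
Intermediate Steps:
Y(g, a) = 1 (Y(g, a) = 3 - 2 = 1)
Z = 0 (Z = -4 + 4 = 0)
Z - 33*Y(-1, -12) = 0 - 33*1 = 0 - 33 = -33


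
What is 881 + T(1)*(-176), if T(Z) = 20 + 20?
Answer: -6159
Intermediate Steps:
T(Z) = 40
881 + T(1)*(-176) = 881 + 40*(-176) = 881 - 7040 = -6159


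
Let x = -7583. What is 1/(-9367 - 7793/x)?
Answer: -7583/71022168 ≈ -0.00010677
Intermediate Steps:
1/(-9367 - 7793/x) = 1/(-9367 - 7793/(-7583)) = 1/(-9367 - 7793*(-1/7583)) = 1/(-9367 + 7793/7583) = 1/(-71022168/7583) = -7583/71022168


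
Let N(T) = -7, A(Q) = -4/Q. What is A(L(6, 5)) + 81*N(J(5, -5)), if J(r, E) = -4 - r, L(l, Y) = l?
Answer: -1703/3 ≈ -567.67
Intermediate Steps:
A(L(6, 5)) + 81*N(J(5, -5)) = -4/6 + 81*(-7) = -4*1/6 - 567 = -2/3 - 567 = -1703/3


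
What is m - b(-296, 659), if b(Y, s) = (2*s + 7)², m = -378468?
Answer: -2134093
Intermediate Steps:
b(Y, s) = (7 + 2*s)²
m - b(-296, 659) = -378468 - (7 + 2*659)² = -378468 - (7 + 1318)² = -378468 - 1*1325² = -378468 - 1*1755625 = -378468 - 1755625 = -2134093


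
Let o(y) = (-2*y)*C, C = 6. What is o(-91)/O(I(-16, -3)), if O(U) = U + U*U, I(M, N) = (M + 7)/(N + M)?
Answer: 4693/3 ≈ 1564.3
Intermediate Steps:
I(M, N) = (7 + M)/(M + N)
o(y) = -12*y (o(y) = -2*y*6 = -12*y)
O(U) = U + U²
o(-91)/O(I(-16, -3)) = (-12*(-91))/((((7 - 16)/(-16 - 3))*(1 + (7 - 16)/(-16 - 3)))) = 1092/(((-9/(-19))*(1 - 9/(-19)))) = 1092/(((-1/19*(-9))*(1 - 1/19*(-9)))) = 1092/((9*(1 + 9/19)/19)) = 1092/(((9/19)*(28/19))) = 1092/(252/361) = 1092*(361/252) = 4693/3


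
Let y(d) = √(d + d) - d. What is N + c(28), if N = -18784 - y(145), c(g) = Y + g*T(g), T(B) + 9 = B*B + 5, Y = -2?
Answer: 3199 - √290 ≈ 3182.0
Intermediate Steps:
T(B) = -4 + B² (T(B) = -9 + (B*B + 5) = -9 + (B² + 5) = -9 + (5 + B²) = -4 + B²)
y(d) = -d + √2*√d (y(d) = √(2*d) - d = √2*√d - d = -d + √2*√d)
c(g) = -2 + g*(-4 + g²)
N = -18639 - √290 (N = -18784 - (-1*145 + √2*√145) = -18784 - (-145 + √290) = -18784 + (145 - √290) = -18639 - √290 ≈ -18656.)
N + c(28) = (-18639 - √290) + (-2 + 28*(-4 + 28²)) = (-18639 - √290) + (-2 + 28*(-4 + 784)) = (-18639 - √290) + (-2 + 28*780) = (-18639 - √290) + (-2 + 21840) = (-18639 - √290) + 21838 = 3199 - √290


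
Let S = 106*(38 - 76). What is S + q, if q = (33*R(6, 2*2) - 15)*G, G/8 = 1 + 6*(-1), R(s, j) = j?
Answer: -8708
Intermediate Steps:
G = -40 (G = 8*(1 + 6*(-1)) = 8*(1 - 6) = 8*(-5) = -40)
S = -4028 (S = 106*(-38) = -4028)
q = -4680 (q = (33*(2*2) - 15)*(-40) = (33*4 - 15)*(-40) = (132 - 15)*(-40) = 117*(-40) = -4680)
S + q = -4028 - 4680 = -8708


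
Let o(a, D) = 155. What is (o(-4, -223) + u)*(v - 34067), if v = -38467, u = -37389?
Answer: 2700730956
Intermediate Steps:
(o(-4, -223) + u)*(v - 34067) = (155 - 37389)*(-38467 - 34067) = -37234*(-72534) = 2700730956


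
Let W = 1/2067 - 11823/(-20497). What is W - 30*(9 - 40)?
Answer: 39426046708/42367299 ≈ 930.58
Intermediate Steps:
W = 24458638/42367299 (W = 1/2067 - 11823*(-1)/20497 = 1/2067 - 1*(-11823/20497) = 1/2067 + 11823/20497 = 24458638/42367299 ≈ 0.57730)
W - 30*(9 - 40) = 24458638/42367299 - 30*(9 - 40) = 24458638/42367299 - 30*(-31) = 24458638/42367299 - 1*(-930) = 24458638/42367299 + 930 = 39426046708/42367299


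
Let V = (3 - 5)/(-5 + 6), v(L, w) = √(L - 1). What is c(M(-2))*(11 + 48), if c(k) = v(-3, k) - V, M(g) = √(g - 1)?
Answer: 118 + 118*I ≈ 118.0 + 118.0*I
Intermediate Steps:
v(L, w) = √(-1 + L)
V = -2 (V = -2/1 = -2*1 = -2)
M(g) = √(-1 + g)
c(k) = 2 + 2*I (c(k) = √(-1 - 3) - 1*(-2) = √(-4) + 2 = 2*I + 2 = 2 + 2*I)
c(M(-2))*(11 + 48) = (2 + 2*I)*(11 + 48) = (2 + 2*I)*59 = 118 + 118*I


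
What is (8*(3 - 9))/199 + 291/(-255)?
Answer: -23383/16915 ≈ -1.3824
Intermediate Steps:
(8*(3 - 9))/199 + 291/(-255) = (8*(-6))*(1/199) + 291*(-1/255) = -48*1/199 - 97/85 = -48/199 - 97/85 = -23383/16915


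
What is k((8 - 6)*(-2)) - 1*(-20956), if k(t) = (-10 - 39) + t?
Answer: 20903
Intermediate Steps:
k(t) = -49 + t
k((8 - 6)*(-2)) - 1*(-20956) = (-49 + (8 - 6)*(-2)) - 1*(-20956) = (-49 + 2*(-2)) + 20956 = (-49 - 4) + 20956 = -53 + 20956 = 20903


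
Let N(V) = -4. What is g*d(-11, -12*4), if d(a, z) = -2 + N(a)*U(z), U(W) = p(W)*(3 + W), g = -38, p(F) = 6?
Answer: -40964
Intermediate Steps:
U(W) = 18 + 6*W (U(W) = 6*(3 + W) = 18 + 6*W)
d(a, z) = -74 - 24*z (d(a, z) = -2 - 4*(18 + 6*z) = -2 + (-72 - 24*z) = -74 - 24*z)
g*d(-11, -12*4) = -38*(-74 - (-288)*4) = -38*(-74 - 24*(-48)) = -38*(-74 + 1152) = -38*1078 = -40964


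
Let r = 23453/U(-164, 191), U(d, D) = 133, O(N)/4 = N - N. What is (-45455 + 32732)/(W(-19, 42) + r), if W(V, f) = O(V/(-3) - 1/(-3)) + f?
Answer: -1692159/29039 ≈ -58.272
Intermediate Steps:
O(N) = 0 (O(N) = 4*(N - N) = 4*0 = 0)
W(V, f) = f (W(V, f) = 0 + f = f)
r = 23453/133 ≈ 176.34
(-45455 + 32732)/(W(-19, 42) + r) = (-45455 + 32732)/(42 + 23453/133) = -12723/29039/133 = -12723*133/29039 = -1692159/29039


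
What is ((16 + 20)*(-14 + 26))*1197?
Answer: 517104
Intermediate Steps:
((16 + 20)*(-14 + 26))*1197 = (36*12)*1197 = 432*1197 = 517104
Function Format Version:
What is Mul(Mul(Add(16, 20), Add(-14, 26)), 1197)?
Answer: 517104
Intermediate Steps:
Mul(Mul(Add(16, 20), Add(-14, 26)), 1197) = Mul(Mul(36, 12), 1197) = Mul(432, 1197) = 517104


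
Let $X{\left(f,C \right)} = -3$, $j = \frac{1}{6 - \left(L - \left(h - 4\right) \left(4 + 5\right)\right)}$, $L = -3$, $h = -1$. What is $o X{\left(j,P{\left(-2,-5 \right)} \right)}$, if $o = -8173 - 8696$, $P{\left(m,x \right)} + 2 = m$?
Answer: $50607$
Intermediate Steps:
$P{\left(m,x \right)} = -2 + m$
$o = -16869$ ($o = -8173 - 8696 = -16869$)
$j = - \frac{1}{36}$ ($j = \frac{1}{6 + \left(\left(-1 - 4\right) \left(4 + 5\right) - -3\right)} = \frac{1}{6 + \left(\left(-5\right) 9 + 3\right)} = \frac{1}{6 + \left(-45 + 3\right)} = \frac{1}{6 - 42} = \frac{1}{-36} = - \frac{1}{36} \approx -0.027778$)
$o X{\left(j,P{\left(-2,-5 \right)} \right)} = \left(-16869\right) \left(-3\right) = 50607$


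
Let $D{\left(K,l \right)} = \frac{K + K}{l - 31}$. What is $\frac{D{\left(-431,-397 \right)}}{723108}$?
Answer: $\frac{431}{154745112} \approx 2.7852 \cdot 10^{-6}$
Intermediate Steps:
$D{\left(K,l \right)} = \frac{2 K}{-31 + l}$
$\frac{D{\left(-431,-397 \right)}}{723108} = \frac{2 \left(-431\right) \frac{1}{-31 - 397}}{723108} = 2 \left(-431\right) \frac{1}{-428} \cdot \frac{1}{723108} = 2 \left(-431\right) \left(- \frac{1}{428}\right) \frac{1}{723108} = \frac{431}{214} \cdot \frac{1}{723108} = \frac{431}{154745112}$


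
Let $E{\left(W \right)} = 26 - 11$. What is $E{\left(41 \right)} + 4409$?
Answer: $4424$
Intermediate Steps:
$E{\left(W \right)} = 15$
$E{\left(41 \right)} + 4409 = 15 + 4409 = 4424$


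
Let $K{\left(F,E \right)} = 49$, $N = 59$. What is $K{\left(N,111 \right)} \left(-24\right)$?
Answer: $-1176$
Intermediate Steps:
$K{\left(N,111 \right)} \left(-24\right) = 49 \left(-24\right) = -1176$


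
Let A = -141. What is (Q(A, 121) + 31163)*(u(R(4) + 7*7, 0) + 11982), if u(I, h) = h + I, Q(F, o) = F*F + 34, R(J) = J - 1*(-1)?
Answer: 614774808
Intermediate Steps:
R(J) = 1 + J (R(J) = J + 1 = 1 + J)
Q(F, o) = 34 + F² (Q(F, o) = F² + 34 = 34 + F²)
u(I, h) = I + h
(Q(A, 121) + 31163)*(u(R(4) + 7*7, 0) + 11982) = ((34 + (-141)²) + 31163)*((((1 + 4) + 7*7) + 0) + 11982) = ((34 + 19881) + 31163)*(((5 + 49) + 0) + 11982) = (19915 + 31163)*((54 + 0) + 11982) = 51078*(54 + 11982) = 51078*12036 = 614774808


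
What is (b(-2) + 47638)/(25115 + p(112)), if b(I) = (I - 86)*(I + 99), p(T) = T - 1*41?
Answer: 399/257 ≈ 1.5525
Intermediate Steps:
p(T) = -41 + T (p(T) = T - 41 = -41 + T)
b(I) = (-86 + I)*(99 + I)
(b(-2) + 47638)/(25115 + p(112)) = ((-8514 + (-2)² + 13*(-2)) + 47638)/(25115 + (-41 + 112)) = ((-8514 + 4 - 26) + 47638)/(25115 + 71) = (-8536 + 47638)/25186 = 39102*(1/25186) = 399/257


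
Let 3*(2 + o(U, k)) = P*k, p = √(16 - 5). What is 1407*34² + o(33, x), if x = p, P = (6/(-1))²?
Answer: 1626490 + 12*√11 ≈ 1.6265e+6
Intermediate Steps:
P = 36 (P = (6*(-1))² = (-6)² = 36)
p = √11 ≈ 3.3166
x = √11 ≈ 3.3166
o(U, k) = -2 + 12*k (o(U, k) = -2 + (36*k)/3 = -2 + 12*k)
1407*34² + o(33, x) = 1407*34² + (-2 + 12*√11) = 1407*1156 + (-2 + 12*√11) = 1626492 + (-2 + 12*√11) = 1626490 + 12*√11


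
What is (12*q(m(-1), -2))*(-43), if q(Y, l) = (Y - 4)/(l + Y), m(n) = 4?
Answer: 0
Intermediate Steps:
q(Y, l) = (-4 + Y)/(Y + l)
(12*q(m(-1), -2))*(-43) = (12*((-4 + 4)/(4 - 2)))*(-43) = (12*(0/2))*(-43) = (12*((1/2)*0))*(-43) = (12*0)*(-43) = 0*(-43) = 0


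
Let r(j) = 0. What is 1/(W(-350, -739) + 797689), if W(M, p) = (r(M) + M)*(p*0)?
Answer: 1/797689 ≈ 1.2536e-6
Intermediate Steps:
W(M, p) = 0 (W(M, p) = (0 + M)*(p*0) = M*0 = 0)
1/(W(-350, -739) + 797689) = 1/(0 + 797689) = 1/797689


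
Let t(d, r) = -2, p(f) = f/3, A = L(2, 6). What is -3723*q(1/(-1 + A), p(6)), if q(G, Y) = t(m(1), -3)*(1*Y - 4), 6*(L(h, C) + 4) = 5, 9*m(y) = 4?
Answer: -14892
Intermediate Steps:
m(y) = 4/9 (m(y) = (⅑)*4 = 4/9)
L(h, C) = -19/6 (L(h, C) = -4 + (⅙)*5 = -4 + ⅚ = -19/6)
A = -19/6 ≈ -3.1667
p(f) = f/3 (p(f) = f*(⅓) = f/3)
q(G, Y) = 8 - 2*Y (q(G, Y) = -2*(1*Y - 4) = -2*(Y - 4) = -2*(-4 + Y) = 8 - 2*Y)
-3723*q(1/(-1 + A), p(6)) = -3723*(8 - 2*6/3) = -3723*(8 - 2*2) = -3723*(8 - 4) = -3723*4 = -14892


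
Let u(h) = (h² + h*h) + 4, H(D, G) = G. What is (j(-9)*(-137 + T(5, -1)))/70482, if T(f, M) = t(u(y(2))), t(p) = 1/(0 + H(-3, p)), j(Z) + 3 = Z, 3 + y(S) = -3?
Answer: 10411/446386 ≈ 0.023323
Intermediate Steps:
y(S) = -6 (y(S) = -3 - 3 = -6)
j(Z) = -3 + Z
u(h) = 4 + 2*h² (u(h) = (h² + h²) + 4 = 2*h² + 4 = 4 + 2*h²)
t(p) = 1/p (t(p) = 1/(0 + p) = 1/p)
T(f, M) = 1/76 (T(f, M) = 1/(4 + 2*(-6)²) = 1/(4 + 2*36) = 1/(4 + 72) = 1/76)
(j(-9)*(-137 + T(5, -1)))/70482 = ((-3 - 9)*(-137 + 1/76))/70482 = -12*(-10411/76)*(1/70482) = (31233/19)*(1/70482) = 10411/446386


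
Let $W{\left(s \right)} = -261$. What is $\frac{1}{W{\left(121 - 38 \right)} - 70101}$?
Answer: $- \frac{1}{70362} \approx -1.4212 \cdot 10^{-5}$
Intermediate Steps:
$\frac{1}{W{\left(121 - 38 \right)} - 70101} = \frac{1}{-261 - 70101} = \frac{1}{-70362} = - \frac{1}{70362}$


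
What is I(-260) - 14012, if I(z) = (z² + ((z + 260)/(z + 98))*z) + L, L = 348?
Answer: 53936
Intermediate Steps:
I(z) = 348 + z² + z*(260 + z)/(98 + z) (I(z) = (z² + ((z + 260)/(z + 98))*z) + 348 = (z² + ((260 + z)/(98 + z))*z) + 348 = (z² + z*(260 + z)/(98 + z)) + 348 = 348 + z² + z*(260 + z)/(98 + z))
I(-260) - 14012 = (34104 + (-260)³ + 99*(-260)² + 608*(-260))/(98 - 260) - 14012 = (34104 - 17576000 + 99*67600 - 158080)/(-162) - 14012 = -(34104 - 17576000 + 6692400 - 158080)/162 - 14012 = -1/162*(-11007576) - 14012 = 67948 - 14012 = 53936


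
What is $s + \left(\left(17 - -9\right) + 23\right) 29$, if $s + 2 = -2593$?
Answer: $-1174$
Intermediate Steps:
$s = -2595$ ($s = -2 - 2593 = -2595$)
$s + \left(\left(17 - -9\right) + 23\right) 29 = -2595 + \left(\left(17 - -9\right) + 23\right) 29 = -2595 + \left(\left(17 + 9\right) + 23\right) 29 = -2595 + \left(26 + 23\right) 29 = -2595 + 49 \cdot 29 = -2595 + 1421 = -1174$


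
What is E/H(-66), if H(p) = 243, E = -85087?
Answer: -85087/243 ≈ -350.15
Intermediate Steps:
E/H(-66) = -85087/243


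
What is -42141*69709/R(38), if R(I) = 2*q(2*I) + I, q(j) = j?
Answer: -2937606969/190 ≈ -1.5461e+7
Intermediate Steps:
R(I) = 5*I (R(I) = 2*(2*I) + I = 4*I + I = 5*I)
-42141*69709/R(38) = -42141/((5*38)/69709) = -42141/(190*(1/69709)) = -42141/190/69709 = -42141*69709/190 = -2937606969/190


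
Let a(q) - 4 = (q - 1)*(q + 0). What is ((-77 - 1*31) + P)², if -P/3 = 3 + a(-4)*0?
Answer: 13689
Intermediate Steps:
a(q) = 4 + q*(-1 + q) (a(q) = 4 + (q - 1)*(q + 0) = 4 + (-1 + q)*q = 4 + q*(-1 + q))
P = -9 (P = -3*(3 + (4 + (-4)² - 1*(-4))*0) = -3*(3 + (4 + 16 + 4)*0) = -3*(3 + 24*0) = -3*(3 + 0) = -3*3 = -9)
((-77 - 1*31) + P)² = ((-77 - 1*31) - 9)² = ((-77 - 31) - 9)² = (-108 - 9)² = (-117)² = 13689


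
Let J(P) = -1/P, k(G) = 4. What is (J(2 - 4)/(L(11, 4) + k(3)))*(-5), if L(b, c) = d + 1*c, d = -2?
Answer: -5/12 ≈ -0.41667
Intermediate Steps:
L(b, c) = -2 + c (L(b, c) = -2 + 1*c = -2 + c)
(J(2 - 4)/(L(11, 4) + k(3)))*(-5) = ((-1/(2 - 4))/((-2 + 4) + 4))*(-5) = ((-1/(-2))/(2 + 4))*(-5) = (-1*(-½)/6)*(-5) = ((½)*(⅙))*(-5) = (1/12)*(-5) = -5/12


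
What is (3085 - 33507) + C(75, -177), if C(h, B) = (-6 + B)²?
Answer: 3067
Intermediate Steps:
(3085 - 33507) + C(75, -177) = (3085 - 33507) + (-6 - 177)² = -30422 + (-183)² = -30422 + 33489 = 3067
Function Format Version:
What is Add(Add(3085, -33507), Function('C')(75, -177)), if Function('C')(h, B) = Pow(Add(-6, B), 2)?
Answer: 3067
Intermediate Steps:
Add(Add(3085, -33507), Function('C')(75, -177)) = Add(Add(3085, -33507), Pow(Add(-6, -177), 2)) = Add(-30422, Pow(-183, 2)) = Add(-30422, 33489) = 3067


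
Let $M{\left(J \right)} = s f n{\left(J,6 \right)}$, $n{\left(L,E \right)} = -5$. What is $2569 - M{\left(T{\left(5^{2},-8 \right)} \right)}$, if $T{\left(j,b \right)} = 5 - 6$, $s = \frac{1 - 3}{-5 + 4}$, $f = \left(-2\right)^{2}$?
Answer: $2609$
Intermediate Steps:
$f = 4$
$s = 2$ ($s = - \frac{2}{-1} = \left(-2\right) \left(-1\right) = 2$)
$T{\left(j,b \right)} = -1$ ($T{\left(j,b \right)} = 5 - 6 = -1$)
$M{\left(J \right)} = -40$ ($M{\left(J \right)} = 2 \cdot 4 \left(-5\right) = 8 \left(-5\right) = -40$)
$2569 - M{\left(T{\left(5^{2},-8 \right)} \right)} = 2569 - -40 = 2569 + 40 = 2609$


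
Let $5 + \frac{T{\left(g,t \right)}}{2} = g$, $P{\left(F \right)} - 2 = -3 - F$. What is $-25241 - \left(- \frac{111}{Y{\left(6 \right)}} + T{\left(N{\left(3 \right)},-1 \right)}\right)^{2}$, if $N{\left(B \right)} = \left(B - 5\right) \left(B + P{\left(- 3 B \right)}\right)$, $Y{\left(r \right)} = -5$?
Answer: $- \frac{656306}{25} \approx -26252.0$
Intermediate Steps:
$P{\left(F \right)} = -1 - F$ ($P{\left(F \right)} = 2 - \left(3 + F\right) = -1 - F$)
$N{\left(B \right)} = \left(-1 + 4 B\right) \left(-5 + B\right)$ ($N{\left(B \right)} = \left(B - 5\right) \left(B - \left(1 - 3 B\right)\right) = \left(-5 + B\right) \left(B + \left(-1 + 3 B\right)\right) = \left(-5 + B\right) \left(-1 + 4 B\right) = \left(-1 + 4 B\right) \left(-5 + B\right)$)
$T{\left(g,t \right)} = -10 + 2 g$
$-25241 - \left(- \frac{111}{Y{\left(6 \right)}} + T{\left(N{\left(3 \right)},-1 \right)}\right)^{2} = -25241 - \left(- \frac{111}{-5} + \left(-10 + 2 \left(5 - 63 + 4 \cdot 3^{2}\right)\right)\right)^{2} = -25241 - \left(\left(-111\right) \left(- \frac{1}{5}\right) + \left(-10 + 2 \left(5 - 63 + 4 \cdot 9\right)\right)\right)^{2} = -25241 - \left(\frac{111}{5} + \left(-10 + 2 \left(5 - 63 + 36\right)\right)\right)^{2} = -25241 - \left(\frac{111}{5} + \left(-10 + 2 \left(-22\right)\right)\right)^{2} = -25241 - \left(\frac{111}{5} - 54\right)^{2} = -25241 - \left(- \frac{159}{5}\right)^{2} = -25241 - \frac{25281}{25} = - \frac{656306}{25}$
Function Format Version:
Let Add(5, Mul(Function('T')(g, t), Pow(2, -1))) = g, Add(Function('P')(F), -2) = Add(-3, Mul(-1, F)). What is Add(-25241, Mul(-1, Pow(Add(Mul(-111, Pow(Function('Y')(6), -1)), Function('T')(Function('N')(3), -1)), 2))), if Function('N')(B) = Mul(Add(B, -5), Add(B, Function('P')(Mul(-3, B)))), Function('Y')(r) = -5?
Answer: Rational(-656306, 25) ≈ -26252.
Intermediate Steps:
Function('P')(F) = Add(-1, Mul(-1, F)) (Function('P')(F) = Add(2, Add(-3, Mul(-1, F))) = Add(-1, Mul(-1, F)))
Function('N')(B) = Mul(Add(-1, Mul(4, B)), Add(-5, B)) (Function('N')(B) = Mul(Add(B, -5), Add(B, Add(-1, Mul(-1, Mul(-3, B))))) = Mul(Add(-5, B), Add(B, Add(-1, Mul(3, B)))) = Mul(Add(-5, B), Add(-1, Mul(4, B))) = Mul(Add(-1, Mul(4, B)), Add(-5, B)))
Function('T')(g, t) = Add(-10, Mul(2, g))
Add(-25241, Mul(-1, Pow(Add(Mul(-111, Pow(Function('Y')(6), -1)), Function('T')(Function('N')(3), -1)), 2))) = Add(-25241, Mul(-1, Pow(Add(Mul(-111, Pow(-5, -1)), Add(-10, Mul(2, Add(5, Mul(-21, 3), Mul(4, Pow(3, 2)))))), 2))) = Add(-25241, Mul(-1, Pow(Add(Mul(-111, Rational(-1, 5)), Add(-10, Mul(2, Add(5, -63, Mul(4, 9))))), 2))) = Add(-25241, Mul(-1, Pow(Add(Rational(111, 5), Add(-10, Mul(2, Add(5, -63, 36)))), 2))) = Add(-25241, Mul(-1, Pow(Add(Rational(111, 5), Add(-10, Mul(2, -22))), 2))) = Add(-25241, Mul(-1, Pow(Add(Rational(111, 5), Add(-10, -44)), 2))) = Add(-25241, Mul(-1, Pow(Add(Rational(111, 5), -54), 2))) = Add(-25241, Mul(-1, Pow(Rational(-159, 5), 2))) = Add(-25241, Mul(-1, Rational(25281, 25))) = Add(-25241, Rational(-25281, 25)) = Rational(-656306, 25)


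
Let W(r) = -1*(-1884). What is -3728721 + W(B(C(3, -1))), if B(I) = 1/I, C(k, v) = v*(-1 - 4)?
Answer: -3726837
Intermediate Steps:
C(k, v) = -5*v (C(k, v) = v*(-5) = -5*v)
W(r) = 1884
-3728721 + W(B(C(3, -1))) = -3728721 + 1884 = -3726837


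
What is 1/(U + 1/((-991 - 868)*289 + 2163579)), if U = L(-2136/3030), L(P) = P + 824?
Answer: 821295640/676168635097 ≈ 0.0012146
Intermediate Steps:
L(P) = 824 + P
U = 415764/505 (U = 824 - 2136/3030 = 824 - 2136*1/3030 = 824 - 356/505 = 415764/505 ≈ 823.29)
1/(U + 1/((-991 - 868)*289 + 2163579)) = 1/(415764/505 + 1/((-991 - 868)*289 + 2163579)) = 1/(415764/505 + 1/(-1859*289 + 2163579)) = 1/(415764/505 + 1/(-537251 + 2163579)) = 1/(415764/505 + 1/1626328) = 1/(676168635097/821295640) = 821295640/676168635097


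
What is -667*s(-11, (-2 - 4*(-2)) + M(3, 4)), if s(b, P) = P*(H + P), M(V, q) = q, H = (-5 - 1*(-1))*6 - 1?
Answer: 100050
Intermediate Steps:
H = -25 (H = (-5 + 1)*6 - 1 = -4*6 - 1 = -24 - 1 = -25)
s(b, P) = P*(-25 + P)
-667*s(-11, (-2 - 4*(-2)) + M(3, 4)) = -667*((-2 - 4*(-2)) + 4)*(-25 + ((-2 - 4*(-2)) + 4)) = -667*((-2 + 8) + 4)*(-25 + ((-2 + 8) + 4)) = -667*(6 + 4)*(-25 + (6 + 4)) = -6670*(-25 + 10) = -6670*(-15) = -667*(-150) = 100050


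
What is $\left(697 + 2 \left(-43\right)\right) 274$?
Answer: $167414$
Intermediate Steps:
$\left(697 + 2 \left(-43\right)\right) 274 = \left(697 - 86\right) 274 = 611 \cdot 274 = 167414$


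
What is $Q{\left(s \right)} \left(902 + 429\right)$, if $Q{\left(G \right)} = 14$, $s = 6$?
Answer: $18634$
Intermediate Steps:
$Q{\left(s \right)} \left(902 + 429\right) = 14 \left(902 + 429\right) = 14 \cdot 1331 = 18634$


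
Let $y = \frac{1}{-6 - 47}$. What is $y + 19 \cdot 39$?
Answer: $\frac{39272}{53} \approx 740.98$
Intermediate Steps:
$y = - \frac{1}{53}$ ($y = \frac{1}{-53} = - \frac{1}{53} \approx -0.018868$)
$y + 19 \cdot 39 = - \frac{1}{53} + 19 \cdot 39 = - \frac{1}{53} + 741 = \frac{39272}{53}$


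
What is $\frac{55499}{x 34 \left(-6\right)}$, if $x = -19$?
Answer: $\frac{2921}{204} \approx 14.319$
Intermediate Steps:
$\frac{55499}{x 34 \left(-6\right)} = \frac{55499}{\left(-19\right) 34 \left(-6\right)} = \frac{55499}{\left(-646\right) \left(-6\right)} = \frac{55499}{3876} = 55499 \cdot \frac{1}{3876} = \frac{2921}{204}$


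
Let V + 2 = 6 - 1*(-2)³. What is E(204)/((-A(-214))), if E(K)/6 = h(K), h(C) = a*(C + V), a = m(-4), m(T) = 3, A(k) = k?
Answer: 1944/107 ≈ 18.168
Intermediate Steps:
a = 3
V = 12 (V = -2 + (6 - 1*(-2)³) = -2 + (6 - 1*(-8)) = -2 + (6 + 8) = -2 + 14 = 12)
h(C) = 36 + 3*C (h(C) = 3*(C + 12) = 3*(12 + C) = 36 + 3*C)
E(K) = 216 + 18*K (E(K) = 6*(36 + 3*K) = 216 + 18*K)
E(204)/((-A(-214))) = (216 + 18*204)/((-1*(-214))) = (216 + 3672)/214 = 3888*(1/214) = 1944/107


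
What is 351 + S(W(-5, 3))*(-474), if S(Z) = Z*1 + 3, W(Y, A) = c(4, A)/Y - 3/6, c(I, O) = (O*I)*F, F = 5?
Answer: 4854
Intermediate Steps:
c(I, O) = 5*I*O (c(I, O) = (O*I)*5 = (I*O)*5 = 5*I*O)
W(Y, A) = -½ + 20*A/Y (W(Y, A) = (5*4*A)/Y - 3/6 = (20*A)/Y - 3*⅙ = 20*A/Y - ½ = -½ + 20*A/Y)
S(Z) = 3 + Z (S(Z) = Z + 3 = 3 + Z)
351 + S(W(-5, 3))*(-474) = 351 + (3 + (½)*(-1*(-5) + 40*3)/(-5))*(-474) = 351 + (3 + (½)*(-⅕)*(5 + 120))*(-474) = 351 + (3 + (½)*(-⅕)*125)*(-474) = 351 + (3 - 25/2)*(-474) = 351 - 19/2*(-474) = 351 + 4503 = 4854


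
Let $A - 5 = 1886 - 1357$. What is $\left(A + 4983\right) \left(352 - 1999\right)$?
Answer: $-9086499$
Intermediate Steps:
$A = 534$ ($A = 5 + \left(1886 - 1357\right) = 5 + 529 = 534$)
$\left(A + 4983\right) \left(352 - 1999\right) = \left(534 + 4983\right) \left(352 - 1999\right) = 5517 \left(352 - 1999\right) = 5517 \left(-1647\right) = -9086499$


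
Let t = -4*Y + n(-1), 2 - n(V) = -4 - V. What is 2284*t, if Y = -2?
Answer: 29692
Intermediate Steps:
n(V) = 6 + V (n(V) = 2 - (-4 - V) = 2 + (4 + V) = 6 + V)
t = 13 (t = -4*(-2) + (6 - 1) = 8 + 5 = 13)
2284*t = 2284*13 = 29692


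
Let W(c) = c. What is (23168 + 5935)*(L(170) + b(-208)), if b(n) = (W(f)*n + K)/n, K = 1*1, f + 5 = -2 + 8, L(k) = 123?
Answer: 750595473/208 ≈ 3.6086e+6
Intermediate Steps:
f = 1 (f = -5 + (-2 + 8) = -5 + 6 = 1)
K = 1
b(n) = (1 + n)/n (b(n) = (1*n + 1)/n = (n + 1)/n = (1 + n)/n)
(23168 + 5935)*(L(170) + b(-208)) = (23168 + 5935)*(123 + (1 - 208)/(-208)) = 29103*(123 - 1/208*(-207)) = 29103*(123 + 207/208) = 29103*(25791/208) = 750595473/208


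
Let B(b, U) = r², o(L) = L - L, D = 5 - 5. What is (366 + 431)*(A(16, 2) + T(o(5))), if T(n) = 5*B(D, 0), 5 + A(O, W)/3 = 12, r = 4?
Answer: 80497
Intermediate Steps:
D = 0
A(O, W) = 21 (A(O, W) = -15 + 3*12 = -15 + 36 = 21)
o(L) = 0
B(b, U) = 16 (B(b, U) = 4² = 16)
T(n) = 80 (T(n) = 5*16 = 80)
(366 + 431)*(A(16, 2) + T(o(5))) = (366 + 431)*(21 + 80) = 797*101 = 80497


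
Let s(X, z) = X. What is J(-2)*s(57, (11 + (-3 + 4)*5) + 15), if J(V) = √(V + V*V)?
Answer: 57*√2 ≈ 80.610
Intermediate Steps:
J(V) = √(V + V²)
J(-2)*s(57, (11 + (-3 + 4)*5) + 15) = √(-2*(1 - 2))*57 = √(-2*(-1))*57 = √2*57 = 57*√2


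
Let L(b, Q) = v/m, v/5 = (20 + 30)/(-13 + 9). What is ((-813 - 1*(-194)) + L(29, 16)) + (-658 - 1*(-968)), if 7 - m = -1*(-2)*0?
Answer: -4451/14 ≈ -317.93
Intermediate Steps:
v = -125/2 (v = 5*((20 + 30)/(-13 + 9)) = 5*(50/(-4)) = 5*(50*(-¼)) = 5*(-25/2) = -125/2 ≈ -62.500)
m = 7 (m = 7 - (-1*(-2))*0 = 7 - 2*0 = 7 - 1*0 = 7 + 0 = 7)
L(b, Q) = -125/14 (L(b, Q) = -125/2/7 = -125/2*⅐ = -125/14)
((-813 - 1*(-194)) + L(29, 16)) + (-658 - 1*(-968)) = ((-813 - 1*(-194)) - 125/14) + (-658 - 1*(-968)) = ((-813 + 194) - 125/14) + (-658 + 968) = (-619 - 125/14) + 310 = -8791/14 + 310 = -4451/14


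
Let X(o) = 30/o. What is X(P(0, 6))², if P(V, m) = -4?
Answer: 225/4 ≈ 56.250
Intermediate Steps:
X(P(0, 6))² = (30/(-4))² = (30*(-¼))² = (-15/2)² = 225/4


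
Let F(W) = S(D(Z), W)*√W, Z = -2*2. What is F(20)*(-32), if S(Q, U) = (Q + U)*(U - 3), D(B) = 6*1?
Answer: -28288*√5 ≈ -63254.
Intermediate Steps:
Z = -4
D(B) = 6
S(Q, U) = (-3 + U)*(Q + U) (S(Q, U) = (Q + U)*(-3 + U) = (-3 + U)*(Q + U))
F(W) = √W*(-18 + W² + 3*W) (F(W) = (W² - 3*6 - 3*W + 6*W)*√W = (W² - 18 - 3*W + 6*W)*√W = (-18 + W² + 3*W)*√W = √W*(-18 + W² + 3*W))
F(20)*(-32) = (√20*(-18 + 20² + 3*20))*(-32) = ((2*√5)*(-18 + 400 + 60))*(-32) = ((2*√5)*442)*(-32) = (884*√5)*(-32) = -28288*√5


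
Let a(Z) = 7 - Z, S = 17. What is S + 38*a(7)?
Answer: 17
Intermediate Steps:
S + 38*a(7) = 17 + 38*(7 - 1*7) = 17 + 38*(7 - 7) = 17 + 38*0 = 17 + 0 = 17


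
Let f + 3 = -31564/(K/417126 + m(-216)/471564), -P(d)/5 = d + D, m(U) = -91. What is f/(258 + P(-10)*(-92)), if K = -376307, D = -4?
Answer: -1034692831643709/182874679989958 ≈ -5.6579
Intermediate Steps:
P(d) = 20 - 5*d (P(d) = -5*(d - 4) = -5*(-4 + d) = 20 - 5*d)
f = 1034692831643709/29581798769 (f = -3 - 31564/(-376307/417126 - 91/471564) = -3 - 31564/(-29581798769/32783600844) = -3 - 31564*(-32783600844/29581798769) = -3 + 1034781577040016/29581798769 = 1034692831643709/29581798769 ≈ 34977.)
f/(258 + P(-10)*(-92)) = 1034692831643709/(29581798769*(258 + (20 - 5*(-10))*(-92))) = 1034692831643709/(29581798769*(258 + (20 + 50)*(-92))) = 1034692831643709/(29581798769*(258 + 70*(-92))) = 1034692831643709/(29581798769*(258 - 6440)) = (1034692831643709/29581798769)/(-6182) = (1034692831643709/29581798769)*(-1/6182) = -1034692831643709/182874679989958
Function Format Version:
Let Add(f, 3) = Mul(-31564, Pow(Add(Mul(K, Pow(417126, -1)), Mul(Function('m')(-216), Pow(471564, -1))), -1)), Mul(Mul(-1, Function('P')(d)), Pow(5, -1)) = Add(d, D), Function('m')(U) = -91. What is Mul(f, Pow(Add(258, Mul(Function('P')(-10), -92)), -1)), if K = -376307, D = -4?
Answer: Rational(-1034692831643709, 182874679989958) ≈ -5.6579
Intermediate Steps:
Function('P')(d) = Add(20, Mul(-5, d)) (Function('P')(d) = Mul(-5, Add(d, -4)) = Mul(-5, Add(-4, d)) = Add(20, Mul(-5, d)))
f = Rational(1034692831643709, 29581798769) (f = Add(-3, Mul(-31564, Pow(Add(Mul(-376307, Pow(417126, -1)), Mul(-91, Pow(471564, -1))), -1))) = Add(-3, Mul(-31564, Pow(Add(Mul(-376307, Rational(1, 417126)), Mul(-91, Rational(1, 471564))), -1))) = Add(-3, Mul(-31564, Pow(Add(Rational(-376307, 417126), Rational(-91, 471564)), -1))) = Add(-3, Mul(-31564, Pow(Rational(-29581798769, 32783600844), -1))) = Add(-3, Mul(-31564, Rational(-32783600844, 29581798769))) = Add(-3, Rational(1034781577040016, 29581798769)) = Rational(1034692831643709, 29581798769) ≈ 34977.)
Mul(f, Pow(Add(258, Mul(Function('P')(-10), -92)), -1)) = Mul(Rational(1034692831643709, 29581798769), Pow(Add(258, Mul(Add(20, Mul(-5, -10)), -92)), -1)) = Mul(Rational(1034692831643709, 29581798769), Pow(Add(258, Mul(Add(20, 50), -92)), -1)) = Mul(Rational(1034692831643709, 29581798769), Pow(Add(258, Mul(70, -92)), -1)) = Mul(Rational(1034692831643709, 29581798769), Pow(Add(258, -6440), -1)) = Mul(Rational(1034692831643709, 29581798769), Pow(-6182, -1)) = Mul(Rational(1034692831643709, 29581798769), Rational(-1, 6182)) = Rational(-1034692831643709, 182874679989958)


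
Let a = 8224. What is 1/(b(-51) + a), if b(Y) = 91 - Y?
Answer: 1/8366 ≈ 0.00011953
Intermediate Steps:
1/(b(-51) + a) = 1/((91 - 1*(-51)) + 8224) = 1/((91 + 51) + 8224) = 1/(142 + 8224) = 1/8366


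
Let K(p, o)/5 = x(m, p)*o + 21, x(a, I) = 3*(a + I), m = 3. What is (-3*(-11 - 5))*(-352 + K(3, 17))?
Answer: 61584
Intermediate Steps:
x(a, I) = 3*I + 3*a (x(a, I) = 3*(I + a) = 3*I + 3*a)
K(p, o) = 105 + 5*o*(9 + 3*p) (K(p, o) = 5*((3*p + 3*3)*o + 21) = 5*((3*p + 9)*o + 21) = 5*((9 + 3*p)*o + 21) = 5*(o*(9 + 3*p) + 21) = 5*(21 + o*(9 + 3*p)) = 105 + 5*o*(9 + 3*p))
(-3*(-11 - 5))*(-352 + K(3, 17)) = (-3*(-11 - 5))*(-352 + (105 + 15*17*(3 + 3))) = (-3*(-16))*(-352 + (105 + 15*17*6)) = 48*(-352 + (105 + 1530)) = 48*(-352 + 1635) = 48*1283 = 61584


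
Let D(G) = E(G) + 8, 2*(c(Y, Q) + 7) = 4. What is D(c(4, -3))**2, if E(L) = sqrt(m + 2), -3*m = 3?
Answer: 81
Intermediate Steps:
m = -1 (m = -1/3*3 = -1)
c(Y, Q) = -5 (c(Y, Q) = -7 + (1/2)*4 = -7 + 2 = -5)
E(L) = 1 (E(L) = sqrt(-1 + 2) = sqrt(1) = 1)
D(G) = 9 (D(G) = 1 + 8 = 9)
D(c(4, -3))**2 = 9**2 = 81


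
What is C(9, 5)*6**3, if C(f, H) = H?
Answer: 1080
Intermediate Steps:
C(9, 5)*6**3 = 5*6**3 = 5*216 = 1080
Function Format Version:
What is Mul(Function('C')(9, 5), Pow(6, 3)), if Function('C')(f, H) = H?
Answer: 1080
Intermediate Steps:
Mul(Function('C')(9, 5), Pow(6, 3)) = Mul(5, Pow(6, 3)) = Mul(5, 216) = 1080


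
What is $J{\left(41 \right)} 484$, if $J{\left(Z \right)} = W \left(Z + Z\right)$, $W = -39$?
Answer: $-1547832$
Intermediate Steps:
$J{\left(Z \right)} = - 78 Z$ ($J{\left(Z \right)} = - 39 \left(Z + Z\right) = - 39 \cdot 2 Z = - 78 Z$)
$J{\left(41 \right)} 484 = \left(-78\right) 41 \cdot 484 = \left(-3198\right) 484 = -1547832$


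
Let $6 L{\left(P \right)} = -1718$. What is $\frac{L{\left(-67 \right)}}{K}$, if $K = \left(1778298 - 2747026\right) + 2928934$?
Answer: $- \frac{859}{5880618} \approx -0.00014607$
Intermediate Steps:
$L{\left(P \right)} = - \frac{859}{3}$ ($L{\left(P \right)} = \frac{1}{6} \left(-1718\right) = - \frac{859}{3}$)
$K = 1960206$ ($K = -968728 + 2928934 = 1960206$)
$\frac{L{\left(-67 \right)}}{K} = - \frac{859}{3 \cdot 1960206} = \left(- \frac{859}{3}\right) \frac{1}{1960206} = - \frac{859}{5880618}$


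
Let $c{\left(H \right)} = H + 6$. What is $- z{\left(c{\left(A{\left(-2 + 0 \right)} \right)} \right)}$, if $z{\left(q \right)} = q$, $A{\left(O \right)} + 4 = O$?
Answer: $0$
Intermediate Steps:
$A{\left(O \right)} = -4 + O$
$c{\left(H \right)} = 6 + H$
$- z{\left(c{\left(A{\left(-2 + 0 \right)} \right)} \right)} = - (6 + \left(-4 + \left(-2 + 0\right)\right)) = - (6 - 6) = \left(-1\right) 0 = 0$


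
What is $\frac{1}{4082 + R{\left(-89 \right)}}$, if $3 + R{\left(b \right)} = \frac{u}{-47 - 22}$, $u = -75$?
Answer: $\frac{23}{93842} \approx 0.00024509$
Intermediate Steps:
$R{\left(b \right)} = - \frac{44}{23}$ ($R{\left(b \right)} = -3 - \frac{75}{-47 - 22} = -3 - \frac{75}{-69} = -3 - - \frac{25}{23} = -3 + \frac{25}{23} = - \frac{44}{23}$)
$\frac{1}{4082 + R{\left(-89 \right)}} = \frac{1}{4082 - \frac{44}{23}} = \frac{1}{\frac{93842}{23}} = \frac{23}{93842}$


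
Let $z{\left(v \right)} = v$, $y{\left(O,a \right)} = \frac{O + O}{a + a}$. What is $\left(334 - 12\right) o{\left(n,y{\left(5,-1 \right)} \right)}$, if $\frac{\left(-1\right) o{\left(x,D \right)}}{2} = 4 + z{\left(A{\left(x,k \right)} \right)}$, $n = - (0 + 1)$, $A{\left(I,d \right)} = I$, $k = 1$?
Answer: $-1932$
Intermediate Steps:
$n = -1$ ($n = \left(-1\right) 1 = -1$)
$y{\left(O,a \right)} = \frac{O}{a}$ ($y{\left(O,a \right)} = \frac{2 O}{2 a} = 2 O \frac{1}{2 a} = \frac{O}{a}$)
$o{\left(x,D \right)} = -8 - 2 x$ ($o{\left(x,D \right)} = - 2 \left(4 + x\right) = -8 - 2 x$)
$\left(334 - 12\right) o{\left(n,y{\left(5,-1 \right)} \right)} = \left(334 - 12\right) \left(-8 - -2\right) = 322 \left(-8 + 2\right) = 322 \left(-6\right) = -1932$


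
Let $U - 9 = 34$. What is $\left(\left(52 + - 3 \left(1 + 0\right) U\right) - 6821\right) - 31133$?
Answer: $-38031$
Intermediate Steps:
$U = 43$ ($U = 9 + 34 = 43$)
$\left(\left(52 + - 3 \left(1 + 0\right) U\right) - 6821\right) - 31133 = \left(\left(52 + - 3 \left(1 + 0\right) 43\right) - 6821\right) - 31133 = \left(\left(52 + \left(-3\right) 1 \cdot 43\right) - 6821\right) - 31133 = \left(\left(52 - 129\right) - 6821\right) - 31133 = \left(-77 - 6821\right) - 31133 = -6898 - 31133 = -38031$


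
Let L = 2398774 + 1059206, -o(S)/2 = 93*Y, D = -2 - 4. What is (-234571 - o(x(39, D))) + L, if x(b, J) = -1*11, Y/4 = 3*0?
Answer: 3223409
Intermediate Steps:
D = -6
Y = 0 (Y = 4*(3*0) = 4*0 = 0)
x(b, J) = -11
o(S) = 0 (o(S) = -186*0 = -2*0 = 0)
L = 3457980
(-234571 - o(x(39, D))) + L = (-234571 - 1*0) + 3457980 = (-234571 + 0) + 3457980 = -234571 + 3457980 = 3223409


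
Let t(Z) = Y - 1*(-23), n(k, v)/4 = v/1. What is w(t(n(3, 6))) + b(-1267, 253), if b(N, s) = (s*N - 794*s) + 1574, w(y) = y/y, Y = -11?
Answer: -519858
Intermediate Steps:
n(k, v) = 4*v (n(k, v) = 4*(v/1) = 4*(v*1) = 4*v)
t(Z) = 12 (t(Z) = -11 - 1*(-23) = -11 + 23 = 12)
w(y) = 1
b(N, s) = 1574 - 794*s + N*s (b(N, s) = (N*s - 794*s) + 1574 = (-794*s + N*s) + 1574 = 1574 - 794*s + N*s)
w(t(n(3, 6))) + b(-1267, 253) = 1 + (1574 - 794*253 - 1267*253) = 1 + (1574 - 200882 - 320551) = 1 - 519859 = -519858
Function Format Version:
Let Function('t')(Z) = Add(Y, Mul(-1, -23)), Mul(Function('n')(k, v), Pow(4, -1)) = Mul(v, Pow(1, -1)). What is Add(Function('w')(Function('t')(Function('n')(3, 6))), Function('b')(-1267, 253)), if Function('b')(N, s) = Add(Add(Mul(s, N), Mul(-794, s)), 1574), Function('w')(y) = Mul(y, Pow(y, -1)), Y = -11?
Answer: -519858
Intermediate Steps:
Function('n')(k, v) = Mul(4, v) (Function('n')(k, v) = Mul(4, Mul(v, Pow(1, -1))) = Mul(4, Mul(v, 1)) = Mul(4, v))
Function('t')(Z) = 12 (Function('t')(Z) = Add(-11, Mul(-1, -23)) = Add(-11, 23) = 12)
Function('w')(y) = 1
Function('b')(N, s) = Add(1574, Mul(-794, s), Mul(N, s)) (Function('b')(N, s) = Add(Add(Mul(N, s), Mul(-794, s)), 1574) = Add(Add(Mul(-794, s), Mul(N, s)), 1574) = Add(1574, Mul(-794, s), Mul(N, s)))
Add(Function('w')(Function('t')(Function('n')(3, 6))), Function('b')(-1267, 253)) = Add(1, Add(1574, Mul(-794, 253), Mul(-1267, 253))) = Add(1, Add(1574, -200882, -320551)) = Add(1, -519859) = -519858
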